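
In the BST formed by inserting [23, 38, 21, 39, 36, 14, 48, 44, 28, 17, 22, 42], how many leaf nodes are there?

Tree built from: [23, 38, 21, 39, 36, 14, 48, 44, 28, 17, 22, 42]
Tree (level-order array): [23, 21, 38, 14, 22, 36, 39, None, 17, None, None, 28, None, None, 48, None, None, None, None, 44, None, 42]
Rule: A leaf has 0 children.
Per-node child counts:
  node 23: 2 child(ren)
  node 21: 2 child(ren)
  node 14: 1 child(ren)
  node 17: 0 child(ren)
  node 22: 0 child(ren)
  node 38: 2 child(ren)
  node 36: 1 child(ren)
  node 28: 0 child(ren)
  node 39: 1 child(ren)
  node 48: 1 child(ren)
  node 44: 1 child(ren)
  node 42: 0 child(ren)
Matching nodes: [17, 22, 28, 42]
Count of leaf nodes: 4


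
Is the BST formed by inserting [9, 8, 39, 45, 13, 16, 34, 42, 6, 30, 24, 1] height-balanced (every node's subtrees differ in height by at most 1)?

Tree (level-order array): [9, 8, 39, 6, None, 13, 45, 1, None, None, 16, 42, None, None, None, None, 34, None, None, 30, None, 24]
Definition: a tree is height-balanced if, at every node, |h(left) - h(right)| <= 1 (empty subtree has height -1).
Bottom-up per-node check:
  node 1: h_left=-1, h_right=-1, diff=0 [OK], height=0
  node 6: h_left=0, h_right=-1, diff=1 [OK], height=1
  node 8: h_left=1, h_right=-1, diff=2 [FAIL (|1--1|=2 > 1)], height=2
  node 24: h_left=-1, h_right=-1, diff=0 [OK], height=0
  node 30: h_left=0, h_right=-1, diff=1 [OK], height=1
  node 34: h_left=1, h_right=-1, diff=2 [FAIL (|1--1|=2 > 1)], height=2
  node 16: h_left=-1, h_right=2, diff=3 [FAIL (|-1-2|=3 > 1)], height=3
  node 13: h_left=-1, h_right=3, diff=4 [FAIL (|-1-3|=4 > 1)], height=4
  node 42: h_left=-1, h_right=-1, diff=0 [OK], height=0
  node 45: h_left=0, h_right=-1, diff=1 [OK], height=1
  node 39: h_left=4, h_right=1, diff=3 [FAIL (|4-1|=3 > 1)], height=5
  node 9: h_left=2, h_right=5, diff=3 [FAIL (|2-5|=3 > 1)], height=6
Node 8 violates the condition: |1 - -1| = 2 > 1.
Result: Not balanced


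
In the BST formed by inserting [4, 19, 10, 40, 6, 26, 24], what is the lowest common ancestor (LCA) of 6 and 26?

Tree insertion order: [4, 19, 10, 40, 6, 26, 24]
Tree (level-order array): [4, None, 19, 10, 40, 6, None, 26, None, None, None, 24]
In a BST, the LCA of p=6, q=26 is the first node v on the
root-to-leaf path with p <= v <= q (go left if both < v, right if both > v).
Walk from root:
  at 4: both 6 and 26 > 4, go right
  at 19: 6 <= 19 <= 26, this is the LCA
LCA = 19


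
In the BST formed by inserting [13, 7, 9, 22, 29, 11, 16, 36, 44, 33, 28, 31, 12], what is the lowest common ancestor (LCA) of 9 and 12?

Tree insertion order: [13, 7, 9, 22, 29, 11, 16, 36, 44, 33, 28, 31, 12]
Tree (level-order array): [13, 7, 22, None, 9, 16, 29, None, 11, None, None, 28, 36, None, 12, None, None, 33, 44, None, None, 31]
In a BST, the LCA of p=9, q=12 is the first node v on the
root-to-leaf path with p <= v <= q (go left if both < v, right if both > v).
Walk from root:
  at 13: both 9 and 12 < 13, go left
  at 7: both 9 and 12 > 7, go right
  at 9: 9 <= 9 <= 12, this is the LCA
LCA = 9


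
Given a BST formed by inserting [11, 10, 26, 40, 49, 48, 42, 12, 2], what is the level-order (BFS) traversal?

Tree insertion order: [11, 10, 26, 40, 49, 48, 42, 12, 2]
Tree (level-order array): [11, 10, 26, 2, None, 12, 40, None, None, None, None, None, 49, 48, None, 42]
BFS from the root, enqueuing left then right child of each popped node:
  queue [11] -> pop 11, enqueue [10, 26], visited so far: [11]
  queue [10, 26] -> pop 10, enqueue [2], visited so far: [11, 10]
  queue [26, 2] -> pop 26, enqueue [12, 40], visited so far: [11, 10, 26]
  queue [2, 12, 40] -> pop 2, enqueue [none], visited so far: [11, 10, 26, 2]
  queue [12, 40] -> pop 12, enqueue [none], visited so far: [11, 10, 26, 2, 12]
  queue [40] -> pop 40, enqueue [49], visited so far: [11, 10, 26, 2, 12, 40]
  queue [49] -> pop 49, enqueue [48], visited so far: [11, 10, 26, 2, 12, 40, 49]
  queue [48] -> pop 48, enqueue [42], visited so far: [11, 10, 26, 2, 12, 40, 49, 48]
  queue [42] -> pop 42, enqueue [none], visited so far: [11, 10, 26, 2, 12, 40, 49, 48, 42]
Result: [11, 10, 26, 2, 12, 40, 49, 48, 42]


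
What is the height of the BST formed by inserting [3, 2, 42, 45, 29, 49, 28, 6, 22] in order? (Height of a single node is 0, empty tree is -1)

Insertion order: [3, 2, 42, 45, 29, 49, 28, 6, 22]
Tree (level-order array): [3, 2, 42, None, None, 29, 45, 28, None, None, 49, 6, None, None, None, None, 22]
Compute height bottom-up (empty subtree = -1):
  height(2) = 1 + max(-1, -1) = 0
  height(22) = 1 + max(-1, -1) = 0
  height(6) = 1 + max(-1, 0) = 1
  height(28) = 1 + max(1, -1) = 2
  height(29) = 1 + max(2, -1) = 3
  height(49) = 1 + max(-1, -1) = 0
  height(45) = 1 + max(-1, 0) = 1
  height(42) = 1 + max(3, 1) = 4
  height(3) = 1 + max(0, 4) = 5
Height = 5


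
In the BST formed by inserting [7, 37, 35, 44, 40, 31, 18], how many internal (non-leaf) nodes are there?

Tree built from: [7, 37, 35, 44, 40, 31, 18]
Tree (level-order array): [7, None, 37, 35, 44, 31, None, 40, None, 18]
Rule: An internal node has at least one child.
Per-node child counts:
  node 7: 1 child(ren)
  node 37: 2 child(ren)
  node 35: 1 child(ren)
  node 31: 1 child(ren)
  node 18: 0 child(ren)
  node 44: 1 child(ren)
  node 40: 0 child(ren)
Matching nodes: [7, 37, 35, 31, 44]
Count of internal (non-leaf) nodes: 5


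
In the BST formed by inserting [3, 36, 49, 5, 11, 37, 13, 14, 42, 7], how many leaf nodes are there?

Tree built from: [3, 36, 49, 5, 11, 37, 13, 14, 42, 7]
Tree (level-order array): [3, None, 36, 5, 49, None, 11, 37, None, 7, 13, None, 42, None, None, None, 14]
Rule: A leaf has 0 children.
Per-node child counts:
  node 3: 1 child(ren)
  node 36: 2 child(ren)
  node 5: 1 child(ren)
  node 11: 2 child(ren)
  node 7: 0 child(ren)
  node 13: 1 child(ren)
  node 14: 0 child(ren)
  node 49: 1 child(ren)
  node 37: 1 child(ren)
  node 42: 0 child(ren)
Matching nodes: [7, 14, 42]
Count of leaf nodes: 3


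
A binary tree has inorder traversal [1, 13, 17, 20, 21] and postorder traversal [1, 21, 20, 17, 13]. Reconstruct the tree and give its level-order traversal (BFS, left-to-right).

Inorder:   [1, 13, 17, 20, 21]
Postorder: [1, 21, 20, 17, 13]
Algorithm: postorder visits root last, so walk postorder right-to-left;
each value is the root of the current inorder slice — split it at that
value, recurse on the right subtree first, then the left.
Recursive splits:
  root=13; inorder splits into left=[1], right=[17, 20, 21]
  root=17; inorder splits into left=[], right=[20, 21]
  root=20; inorder splits into left=[], right=[21]
  root=21; inorder splits into left=[], right=[]
  root=1; inorder splits into left=[], right=[]
Reconstructed level-order: [13, 1, 17, 20, 21]


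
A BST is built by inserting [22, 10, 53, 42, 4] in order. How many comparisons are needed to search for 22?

Search path for 22: 22
Found: True
Comparisons: 1


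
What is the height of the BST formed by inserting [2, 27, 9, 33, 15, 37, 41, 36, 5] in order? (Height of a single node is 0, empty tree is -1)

Insertion order: [2, 27, 9, 33, 15, 37, 41, 36, 5]
Tree (level-order array): [2, None, 27, 9, 33, 5, 15, None, 37, None, None, None, None, 36, 41]
Compute height bottom-up (empty subtree = -1):
  height(5) = 1 + max(-1, -1) = 0
  height(15) = 1 + max(-1, -1) = 0
  height(9) = 1 + max(0, 0) = 1
  height(36) = 1 + max(-1, -1) = 0
  height(41) = 1 + max(-1, -1) = 0
  height(37) = 1 + max(0, 0) = 1
  height(33) = 1 + max(-1, 1) = 2
  height(27) = 1 + max(1, 2) = 3
  height(2) = 1 + max(-1, 3) = 4
Height = 4


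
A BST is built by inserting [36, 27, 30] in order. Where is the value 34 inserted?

Starting tree (level order): [36, 27, None, None, 30]
Insertion path: 36 -> 27 -> 30
Result: insert 34 as right child of 30
Final tree (level order): [36, 27, None, None, 30, None, 34]


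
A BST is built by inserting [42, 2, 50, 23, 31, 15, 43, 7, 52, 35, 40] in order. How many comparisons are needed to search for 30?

Search path for 30: 42 -> 2 -> 23 -> 31
Found: False
Comparisons: 4


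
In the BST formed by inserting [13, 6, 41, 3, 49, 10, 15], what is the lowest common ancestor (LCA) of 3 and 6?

Tree insertion order: [13, 6, 41, 3, 49, 10, 15]
Tree (level-order array): [13, 6, 41, 3, 10, 15, 49]
In a BST, the LCA of p=3, q=6 is the first node v on the
root-to-leaf path with p <= v <= q (go left if both < v, right if both > v).
Walk from root:
  at 13: both 3 and 6 < 13, go left
  at 6: 3 <= 6 <= 6, this is the LCA
LCA = 6


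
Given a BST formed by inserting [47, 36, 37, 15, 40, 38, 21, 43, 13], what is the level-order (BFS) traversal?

Tree insertion order: [47, 36, 37, 15, 40, 38, 21, 43, 13]
Tree (level-order array): [47, 36, None, 15, 37, 13, 21, None, 40, None, None, None, None, 38, 43]
BFS from the root, enqueuing left then right child of each popped node:
  queue [47] -> pop 47, enqueue [36], visited so far: [47]
  queue [36] -> pop 36, enqueue [15, 37], visited so far: [47, 36]
  queue [15, 37] -> pop 15, enqueue [13, 21], visited so far: [47, 36, 15]
  queue [37, 13, 21] -> pop 37, enqueue [40], visited so far: [47, 36, 15, 37]
  queue [13, 21, 40] -> pop 13, enqueue [none], visited so far: [47, 36, 15, 37, 13]
  queue [21, 40] -> pop 21, enqueue [none], visited so far: [47, 36, 15, 37, 13, 21]
  queue [40] -> pop 40, enqueue [38, 43], visited so far: [47, 36, 15, 37, 13, 21, 40]
  queue [38, 43] -> pop 38, enqueue [none], visited so far: [47, 36, 15, 37, 13, 21, 40, 38]
  queue [43] -> pop 43, enqueue [none], visited so far: [47, 36, 15, 37, 13, 21, 40, 38, 43]
Result: [47, 36, 15, 37, 13, 21, 40, 38, 43]


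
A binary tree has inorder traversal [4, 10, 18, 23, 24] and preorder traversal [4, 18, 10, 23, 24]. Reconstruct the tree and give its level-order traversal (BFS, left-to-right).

Inorder:  [4, 10, 18, 23, 24]
Preorder: [4, 18, 10, 23, 24]
Algorithm: preorder visits root first, so consume preorder in order;
for each root, split the current inorder slice at that value into
left-subtree inorder and right-subtree inorder, then recurse.
Recursive splits:
  root=4; inorder splits into left=[], right=[10, 18, 23, 24]
  root=18; inorder splits into left=[10], right=[23, 24]
  root=10; inorder splits into left=[], right=[]
  root=23; inorder splits into left=[], right=[24]
  root=24; inorder splits into left=[], right=[]
Reconstructed level-order: [4, 18, 10, 23, 24]


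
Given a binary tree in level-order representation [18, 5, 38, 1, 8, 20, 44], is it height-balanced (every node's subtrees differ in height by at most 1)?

Tree (level-order array): [18, 5, 38, 1, 8, 20, 44]
Definition: a tree is height-balanced if, at every node, |h(left) - h(right)| <= 1 (empty subtree has height -1).
Bottom-up per-node check:
  node 1: h_left=-1, h_right=-1, diff=0 [OK], height=0
  node 8: h_left=-1, h_right=-1, diff=0 [OK], height=0
  node 5: h_left=0, h_right=0, diff=0 [OK], height=1
  node 20: h_left=-1, h_right=-1, diff=0 [OK], height=0
  node 44: h_left=-1, h_right=-1, diff=0 [OK], height=0
  node 38: h_left=0, h_right=0, diff=0 [OK], height=1
  node 18: h_left=1, h_right=1, diff=0 [OK], height=2
All nodes satisfy the balance condition.
Result: Balanced


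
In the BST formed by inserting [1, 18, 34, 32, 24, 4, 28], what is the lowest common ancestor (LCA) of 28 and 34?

Tree insertion order: [1, 18, 34, 32, 24, 4, 28]
Tree (level-order array): [1, None, 18, 4, 34, None, None, 32, None, 24, None, None, 28]
In a BST, the LCA of p=28, q=34 is the first node v on the
root-to-leaf path with p <= v <= q (go left if both < v, right if both > v).
Walk from root:
  at 1: both 28 and 34 > 1, go right
  at 18: both 28 and 34 > 18, go right
  at 34: 28 <= 34 <= 34, this is the LCA
LCA = 34


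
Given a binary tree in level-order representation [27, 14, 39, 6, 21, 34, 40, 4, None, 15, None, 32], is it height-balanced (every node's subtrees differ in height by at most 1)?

Tree (level-order array): [27, 14, 39, 6, 21, 34, 40, 4, None, 15, None, 32]
Definition: a tree is height-balanced if, at every node, |h(left) - h(right)| <= 1 (empty subtree has height -1).
Bottom-up per-node check:
  node 4: h_left=-1, h_right=-1, diff=0 [OK], height=0
  node 6: h_left=0, h_right=-1, diff=1 [OK], height=1
  node 15: h_left=-1, h_right=-1, diff=0 [OK], height=0
  node 21: h_left=0, h_right=-1, diff=1 [OK], height=1
  node 14: h_left=1, h_right=1, diff=0 [OK], height=2
  node 32: h_left=-1, h_right=-1, diff=0 [OK], height=0
  node 34: h_left=0, h_right=-1, diff=1 [OK], height=1
  node 40: h_left=-1, h_right=-1, diff=0 [OK], height=0
  node 39: h_left=1, h_right=0, diff=1 [OK], height=2
  node 27: h_left=2, h_right=2, diff=0 [OK], height=3
All nodes satisfy the balance condition.
Result: Balanced


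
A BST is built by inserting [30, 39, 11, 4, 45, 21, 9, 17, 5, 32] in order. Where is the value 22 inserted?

Starting tree (level order): [30, 11, 39, 4, 21, 32, 45, None, 9, 17, None, None, None, None, None, 5]
Insertion path: 30 -> 11 -> 21
Result: insert 22 as right child of 21
Final tree (level order): [30, 11, 39, 4, 21, 32, 45, None, 9, 17, 22, None, None, None, None, 5]


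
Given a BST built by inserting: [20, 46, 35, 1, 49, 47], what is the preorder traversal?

Tree insertion order: [20, 46, 35, 1, 49, 47]
Tree (level-order array): [20, 1, 46, None, None, 35, 49, None, None, 47]
Preorder traversal: [20, 1, 46, 35, 49, 47]


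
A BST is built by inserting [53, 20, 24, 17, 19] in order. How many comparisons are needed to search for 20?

Search path for 20: 53 -> 20
Found: True
Comparisons: 2


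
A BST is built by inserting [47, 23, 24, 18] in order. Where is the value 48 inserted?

Starting tree (level order): [47, 23, None, 18, 24]
Insertion path: 47
Result: insert 48 as right child of 47
Final tree (level order): [47, 23, 48, 18, 24]


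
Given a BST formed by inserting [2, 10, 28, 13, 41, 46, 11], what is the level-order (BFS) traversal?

Tree insertion order: [2, 10, 28, 13, 41, 46, 11]
Tree (level-order array): [2, None, 10, None, 28, 13, 41, 11, None, None, 46]
BFS from the root, enqueuing left then right child of each popped node:
  queue [2] -> pop 2, enqueue [10], visited so far: [2]
  queue [10] -> pop 10, enqueue [28], visited so far: [2, 10]
  queue [28] -> pop 28, enqueue [13, 41], visited so far: [2, 10, 28]
  queue [13, 41] -> pop 13, enqueue [11], visited so far: [2, 10, 28, 13]
  queue [41, 11] -> pop 41, enqueue [46], visited so far: [2, 10, 28, 13, 41]
  queue [11, 46] -> pop 11, enqueue [none], visited so far: [2, 10, 28, 13, 41, 11]
  queue [46] -> pop 46, enqueue [none], visited so far: [2, 10, 28, 13, 41, 11, 46]
Result: [2, 10, 28, 13, 41, 11, 46]


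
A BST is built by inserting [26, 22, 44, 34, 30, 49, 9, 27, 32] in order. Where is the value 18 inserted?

Starting tree (level order): [26, 22, 44, 9, None, 34, 49, None, None, 30, None, None, None, 27, 32]
Insertion path: 26 -> 22 -> 9
Result: insert 18 as right child of 9
Final tree (level order): [26, 22, 44, 9, None, 34, 49, None, 18, 30, None, None, None, None, None, 27, 32]


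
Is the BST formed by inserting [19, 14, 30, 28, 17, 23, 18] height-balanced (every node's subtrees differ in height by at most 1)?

Tree (level-order array): [19, 14, 30, None, 17, 28, None, None, 18, 23]
Definition: a tree is height-balanced if, at every node, |h(left) - h(right)| <= 1 (empty subtree has height -1).
Bottom-up per-node check:
  node 18: h_left=-1, h_right=-1, diff=0 [OK], height=0
  node 17: h_left=-1, h_right=0, diff=1 [OK], height=1
  node 14: h_left=-1, h_right=1, diff=2 [FAIL (|-1-1|=2 > 1)], height=2
  node 23: h_left=-1, h_right=-1, diff=0 [OK], height=0
  node 28: h_left=0, h_right=-1, diff=1 [OK], height=1
  node 30: h_left=1, h_right=-1, diff=2 [FAIL (|1--1|=2 > 1)], height=2
  node 19: h_left=2, h_right=2, diff=0 [OK], height=3
Node 14 violates the condition: |-1 - 1| = 2 > 1.
Result: Not balanced


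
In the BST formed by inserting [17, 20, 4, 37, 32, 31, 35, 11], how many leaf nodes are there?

Tree built from: [17, 20, 4, 37, 32, 31, 35, 11]
Tree (level-order array): [17, 4, 20, None, 11, None, 37, None, None, 32, None, 31, 35]
Rule: A leaf has 0 children.
Per-node child counts:
  node 17: 2 child(ren)
  node 4: 1 child(ren)
  node 11: 0 child(ren)
  node 20: 1 child(ren)
  node 37: 1 child(ren)
  node 32: 2 child(ren)
  node 31: 0 child(ren)
  node 35: 0 child(ren)
Matching nodes: [11, 31, 35]
Count of leaf nodes: 3


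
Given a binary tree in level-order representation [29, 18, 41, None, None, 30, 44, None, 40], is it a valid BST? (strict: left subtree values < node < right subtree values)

Level-order array: [29, 18, 41, None, None, 30, 44, None, 40]
Validate using subtree bounds (lo, hi): at each node, require lo < value < hi,
then recurse left with hi=value and right with lo=value.
Preorder trace (stopping at first violation):
  at node 29 with bounds (-inf, +inf): OK
  at node 18 with bounds (-inf, 29): OK
  at node 41 with bounds (29, +inf): OK
  at node 30 with bounds (29, 41): OK
  at node 40 with bounds (30, 41): OK
  at node 44 with bounds (41, +inf): OK
No violation found at any node.
Result: Valid BST


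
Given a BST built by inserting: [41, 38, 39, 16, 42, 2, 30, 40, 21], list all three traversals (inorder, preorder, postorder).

Tree insertion order: [41, 38, 39, 16, 42, 2, 30, 40, 21]
Tree (level-order array): [41, 38, 42, 16, 39, None, None, 2, 30, None, 40, None, None, 21]
Inorder (L, root, R): [2, 16, 21, 30, 38, 39, 40, 41, 42]
Preorder (root, L, R): [41, 38, 16, 2, 30, 21, 39, 40, 42]
Postorder (L, R, root): [2, 21, 30, 16, 40, 39, 38, 42, 41]


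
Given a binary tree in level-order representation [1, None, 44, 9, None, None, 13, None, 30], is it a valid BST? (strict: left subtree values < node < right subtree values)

Level-order array: [1, None, 44, 9, None, None, 13, None, 30]
Validate using subtree bounds (lo, hi): at each node, require lo < value < hi,
then recurse left with hi=value and right with lo=value.
Preorder trace (stopping at first violation):
  at node 1 with bounds (-inf, +inf): OK
  at node 44 with bounds (1, +inf): OK
  at node 9 with bounds (1, 44): OK
  at node 13 with bounds (9, 44): OK
  at node 30 with bounds (13, 44): OK
No violation found at any node.
Result: Valid BST


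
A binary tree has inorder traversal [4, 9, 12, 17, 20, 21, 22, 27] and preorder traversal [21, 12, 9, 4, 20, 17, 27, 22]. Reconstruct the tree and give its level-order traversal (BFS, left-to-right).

Inorder:  [4, 9, 12, 17, 20, 21, 22, 27]
Preorder: [21, 12, 9, 4, 20, 17, 27, 22]
Algorithm: preorder visits root first, so consume preorder in order;
for each root, split the current inorder slice at that value into
left-subtree inorder and right-subtree inorder, then recurse.
Recursive splits:
  root=21; inorder splits into left=[4, 9, 12, 17, 20], right=[22, 27]
  root=12; inorder splits into left=[4, 9], right=[17, 20]
  root=9; inorder splits into left=[4], right=[]
  root=4; inorder splits into left=[], right=[]
  root=20; inorder splits into left=[17], right=[]
  root=17; inorder splits into left=[], right=[]
  root=27; inorder splits into left=[22], right=[]
  root=22; inorder splits into left=[], right=[]
Reconstructed level-order: [21, 12, 27, 9, 20, 22, 4, 17]


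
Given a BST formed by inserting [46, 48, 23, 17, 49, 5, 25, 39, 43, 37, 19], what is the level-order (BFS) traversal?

Tree insertion order: [46, 48, 23, 17, 49, 5, 25, 39, 43, 37, 19]
Tree (level-order array): [46, 23, 48, 17, 25, None, 49, 5, 19, None, 39, None, None, None, None, None, None, 37, 43]
BFS from the root, enqueuing left then right child of each popped node:
  queue [46] -> pop 46, enqueue [23, 48], visited so far: [46]
  queue [23, 48] -> pop 23, enqueue [17, 25], visited so far: [46, 23]
  queue [48, 17, 25] -> pop 48, enqueue [49], visited so far: [46, 23, 48]
  queue [17, 25, 49] -> pop 17, enqueue [5, 19], visited so far: [46, 23, 48, 17]
  queue [25, 49, 5, 19] -> pop 25, enqueue [39], visited so far: [46, 23, 48, 17, 25]
  queue [49, 5, 19, 39] -> pop 49, enqueue [none], visited so far: [46, 23, 48, 17, 25, 49]
  queue [5, 19, 39] -> pop 5, enqueue [none], visited so far: [46, 23, 48, 17, 25, 49, 5]
  queue [19, 39] -> pop 19, enqueue [none], visited so far: [46, 23, 48, 17, 25, 49, 5, 19]
  queue [39] -> pop 39, enqueue [37, 43], visited so far: [46, 23, 48, 17, 25, 49, 5, 19, 39]
  queue [37, 43] -> pop 37, enqueue [none], visited so far: [46, 23, 48, 17, 25, 49, 5, 19, 39, 37]
  queue [43] -> pop 43, enqueue [none], visited so far: [46, 23, 48, 17, 25, 49, 5, 19, 39, 37, 43]
Result: [46, 23, 48, 17, 25, 49, 5, 19, 39, 37, 43]


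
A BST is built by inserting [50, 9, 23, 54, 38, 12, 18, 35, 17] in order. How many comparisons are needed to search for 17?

Search path for 17: 50 -> 9 -> 23 -> 12 -> 18 -> 17
Found: True
Comparisons: 6


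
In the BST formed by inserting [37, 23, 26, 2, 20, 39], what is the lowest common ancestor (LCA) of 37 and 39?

Tree insertion order: [37, 23, 26, 2, 20, 39]
Tree (level-order array): [37, 23, 39, 2, 26, None, None, None, 20]
In a BST, the LCA of p=37, q=39 is the first node v on the
root-to-leaf path with p <= v <= q (go left if both < v, right if both > v).
Walk from root:
  at 37: 37 <= 37 <= 39, this is the LCA
LCA = 37


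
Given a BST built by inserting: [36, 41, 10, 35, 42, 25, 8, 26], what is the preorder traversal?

Tree insertion order: [36, 41, 10, 35, 42, 25, 8, 26]
Tree (level-order array): [36, 10, 41, 8, 35, None, 42, None, None, 25, None, None, None, None, 26]
Preorder traversal: [36, 10, 8, 35, 25, 26, 41, 42]


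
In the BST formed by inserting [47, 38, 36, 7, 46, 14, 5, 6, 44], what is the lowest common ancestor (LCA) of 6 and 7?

Tree insertion order: [47, 38, 36, 7, 46, 14, 5, 6, 44]
Tree (level-order array): [47, 38, None, 36, 46, 7, None, 44, None, 5, 14, None, None, None, 6]
In a BST, the LCA of p=6, q=7 is the first node v on the
root-to-leaf path with p <= v <= q (go left if both < v, right if both > v).
Walk from root:
  at 47: both 6 and 7 < 47, go left
  at 38: both 6 and 7 < 38, go left
  at 36: both 6 and 7 < 36, go left
  at 7: 6 <= 7 <= 7, this is the LCA
LCA = 7


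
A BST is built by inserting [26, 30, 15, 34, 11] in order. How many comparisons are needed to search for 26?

Search path for 26: 26
Found: True
Comparisons: 1


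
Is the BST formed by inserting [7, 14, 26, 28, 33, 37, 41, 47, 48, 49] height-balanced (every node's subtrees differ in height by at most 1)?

Tree (level-order array): [7, None, 14, None, 26, None, 28, None, 33, None, 37, None, 41, None, 47, None, 48, None, 49]
Definition: a tree is height-balanced if, at every node, |h(left) - h(right)| <= 1 (empty subtree has height -1).
Bottom-up per-node check:
  node 49: h_left=-1, h_right=-1, diff=0 [OK], height=0
  node 48: h_left=-1, h_right=0, diff=1 [OK], height=1
  node 47: h_left=-1, h_right=1, diff=2 [FAIL (|-1-1|=2 > 1)], height=2
  node 41: h_left=-1, h_right=2, diff=3 [FAIL (|-1-2|=3 > 1)], height=3
  node 37: h_left=-1, h_right=3, diff=4 [FAIL (|-1-3|=4 > 1)], height=4
  node 33: h_left=-1, h_right=4, diff=5 [FAIL (|-1-4|=5 > 1)], height=5
  node 28: h_left=-1, h_right=5, diff=6 [FAIL (|-1-5|=6 > 1)], height=6
  node 26: h_left=-1, h_right=6, diff=7 [FAIL (|-1-6|=7 > 1)], height=7
  node 14: h_left=-1, h_right=7, diff=8 [FAIL (|-1-7|=8 > 1)], height=8
  node 7: h_left=-1, h_right=8, diff=9 [FAIL (|-1-8|=9 > 1)], height=9
Node 47 violates the condition: |-1 - 1| = 2 > 1.
Result: Not balanced


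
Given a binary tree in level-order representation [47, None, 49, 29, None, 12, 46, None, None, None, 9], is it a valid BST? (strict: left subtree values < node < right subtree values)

Level-order array: [47, None, 49, 29, None, 12, 46, None, None, None, 9]
Validate using subtree bounds (lo, hi): at each node, require lo < value < hi,
then recurse left with hi=value and right with lo=value.
Preorder trace (stopping at first violation):
  at node 47 with bounds (-inf, +inf): OK
  at node 49 with bounds (47, +inf): OK
  at node 29 with bounds (47, 49): VIOLATION
Node 29 violates its bound: not (47 < 29 < 49).
Result: Not a valid BST


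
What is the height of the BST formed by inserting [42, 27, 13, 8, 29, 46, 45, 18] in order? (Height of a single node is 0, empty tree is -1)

Insertion order: [42, 27, 13, 8, 29, 46, 45, 18]
Tree (level-order array): [42, 27, 46, 13, 29, 45, None, 8, 18]
Compute height bottom-up (empty subtree = -1):
  height(8) = 1 + max(-1, -1) = 0
  height(18) = 1 + max(-1, -1) = 0
  height(13) = 1 + max(0, 0) = 1
  height(29) = 1 + max(-1, -1) = 0
  height(27) = 1 + max(1, 0) = 2
  height(45) = 1 + max(-1, -1) = 0
  height(46) = 1 + max(0, -1) = 1
  height(42) = 1 + max(2, 1) = 3
Height = 3


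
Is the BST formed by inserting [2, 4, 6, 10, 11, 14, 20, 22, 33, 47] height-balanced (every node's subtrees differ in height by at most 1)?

Tree (level-order array): [2, None, 4, None, 6, None, 10, None, 11, None, 14, None, 20, None, 22, None, 33, None, 47]
Definition: a tree is height-balanced if, at every node, |h(left) - h(right)| <= 1 (empty subtree has height -1).
Bottom-up per-node check:
  node 47: h_left=-1, h_right=-1, diff=0 [OK], height=0
  node 33: h_left=-1, h_right=0, diff=1 [OK], height=1
  node 22: h_left=-1, h_right=1, diff=2 [FAIL (|-1-1|=2 > 1)], height=2
  node 20: h_left=-1, h_right=2, diff=3 [FAIL (|-1-2|=3 > 1)], height=3
  node 14: h_left=-1, h_right=3, diff=4 [FAIL (|-1-3|=4 > 1)], height=4
  node 11: h_left=-1, h_right=4, diff=5 [FAIL (|-1-4|=5 > 1)], height=5
  node 10: h_left=-1, h_right=5, diff=6 [FAIL (|-1-5|=6 > 1)], height=6
  node 6: h_left=-1, h_right=6, diff=7 [FAIL (|-1-6|=7 > 1)], height=7
  node 4: h_left=-1, h_right=7, diff=8 [FAIL (|-1-7|=8 > 1)], height=8
  node 2: h_left=-1, h_right=8, diff=9 [FAIL (|-1-8|=9 > 1)], height=9
Node 22 violates the condition: |-1 - 1| = 2 > 1.
Result: Not balanced


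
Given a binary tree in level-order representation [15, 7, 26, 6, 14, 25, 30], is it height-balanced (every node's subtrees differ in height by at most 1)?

Tree (level-order array): [15, 7, 26, 6, 14, 25, 30]
Definition: a tree is height-balanced if, at every node, |h(left) - h(right)| <= 1 (empty subtree has height -1).
Bottom-up per-node check:
  node 6: h_left=-1, h_right=-1, diff=0 [OK], height=0
  node 14: h_left=-1, h_right=-1, diff=0 [OK], height=0
  node 7: h_left=0, h_right=0, diff=0 [OK], height=1
  node 25: h_left=-1, h_right=-1, diff=0 [OK], height=0
  node 30: h_left=-1, h_right=-1, diff=0 [OK], height=0
  node 26: h_left=0, h_right=0, diff=0 [OK], height=1
  node 15: h_left=1, h_right=1, diff=0 [OK], height=2
All nodes satisfy the balance condition.
Result: Balanced


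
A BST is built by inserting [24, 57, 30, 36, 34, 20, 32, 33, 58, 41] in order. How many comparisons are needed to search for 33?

Search path for 33: 24 -> 57 -> 30 -> 36 -> 34 -> 32 -> 33
Found: True
Comparisons: 7


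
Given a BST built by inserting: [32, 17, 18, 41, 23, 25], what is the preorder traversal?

Tree insertion order: [32, 17, 18, 41, 23, 25]
Tree (level-order array): [32, 17, 41, None, 18, None, None, None, 23, None, 25]
Preorder traversal: [32, 17, 18, 23, 25, 41]


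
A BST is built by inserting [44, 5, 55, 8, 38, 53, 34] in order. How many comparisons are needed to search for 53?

Search path for 53: 44 -> 55 -> 53
Found: True
Comparisons: 3


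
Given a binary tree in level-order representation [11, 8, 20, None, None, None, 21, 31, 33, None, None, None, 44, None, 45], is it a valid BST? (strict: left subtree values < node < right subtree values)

Level-order array: [11, 8, 20, None, None, None, 21, 31, 33, None, None, None, 44, None, 45]
Validate using subtree bounds (lo, hi): at each node, require lo < value < hi,
then recurse left with hi=value and right with lo=value.
Preorder trace (stopping at first violation):
  at node 11 with bounds (-inf, +inf): OK
  at node 8 with bounds (-inf, 11): OK
  at node 20 with bounds (11, +inf): OK
  at node 21 with bounds (20, +inf): OK
  at node 31 with bounds (20, 21): VIOLATION
Node 31 violates its bound: not (20 < 31 < 21).
Result: Not a valid BST


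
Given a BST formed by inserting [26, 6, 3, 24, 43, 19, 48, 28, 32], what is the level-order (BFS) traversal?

Tree insertion order: [26, 6, 3, 24, 43, 19, 48, 28, 32]
Tree (level-order array): [26, 6, 43, 3, 24, 28, 48, None, None, 19, None, None, 32]
BFS from the root, enqueuing left then right child of each popped node:
  queue [26] -> pop 26, enqueue [6, 43], visited so far: [26]
  queue [6, 43] -> pop 6, enqueue [3, 24], visited so far: [26, 6]
  queue [43, 3, 24] -> pop 43, enqueue [28, 48], visited so far: [26, 6, 43]
  queue [3, 24, 28, 48] -> pop 3, enqueue [none], visited so far: [26, 6, 43, 3]
  queue [24, 28, 48] -> pop 24, enqueue [19], visited so far: [26, 6, 43, 3, 24]
  queue [28, 48, 19] -> pop 28, enqueue [32], visited so far: [26, 6, 43, 3, 24, 28]
  queue [48, 19, 32] -> pop 48, enqueue [none], visited so far: [26, 6, 43, 3, 24, 28, 48]
  queue [19, 32] -> pop 19, enqueue [none], visited so far: [26, 6, 43, 3, 24, 28, 48, 19]
  queue [32] -> pop 32, enqueue [none], visited so far: [26, 6, 43, 3, 24, 28, 48, 19, 32]
Result: [26, 6, 43, 3, 24, 28, 48, 19, 32]


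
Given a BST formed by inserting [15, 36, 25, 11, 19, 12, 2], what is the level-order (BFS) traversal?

Tree insertion order: [15, 36, 25, 11, 19, 12, 2]
Tree (level-order array): [15, 11, 36, 2, 12, 25, None, None, None, None, None, 19]
BFS from the root, enqueuing left then right child of each popped node:
  queue [15] -> pop 15, enqueue [11, 36], visited so far: [15]
  queue [11, 36] -> pop 11, enqueue [2, 12], visited so far: [15, 11]
  queue [36, 2, 12] -> pop 36, enqueue [25], visited so far: [15, 11, 36]
  queue [2, 12, 25] -> pop 2, enqueue [none], visited so far: [15, 11, 36, 2]
  queue [12, 25] -> pop 12, enqueue [none], visited so far: [15, 11, 36, 2, 12]
  queue [25] -> pop 25, enqueue [19], visited so far: [15, 11, 36, 2, 12, 25]
  queue [19] -> pop 19, enqueue [none], visited so far: [15, 11, 36, 2, 12, 25, 19]
Result: [15, 11, 36, 2, 12, 25, 19]


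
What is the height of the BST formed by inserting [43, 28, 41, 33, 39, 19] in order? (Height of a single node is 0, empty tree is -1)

Insertion order: [43, 28, 41, 33, 39, 19]
Tree (level-order array): [43, 28, None, 19, 41, None, None, 33, None, None, 39]
Compute height bottom-up (empty subtree = -1):
  height(19) = 1 + max(-1, -1) = 0
  height(39) = 1 + max(-1, -1) = 0
  height(33) = 1 + max(-1, 0) = 1
  height(41) = 1 + max(1, -1) = 2
  height(28) = 1 + max(0, 2) = 3
  height(43) = 1 + max(3, -1) = 4
Height = 4


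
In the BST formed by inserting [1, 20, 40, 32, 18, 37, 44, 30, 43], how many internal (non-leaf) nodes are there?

Tree built from: [1, 20, 40, 32, 18, 37, 44, 30, 43]
Tree (level-order array): [1, None, 20, 18, 40, None, None, 32, 44, 30, 37, 43]
Rule: An internal node has at least one child.
Per-node child counts:
  node 1: 1 child(ren)
  node 20: 2 child(ren)
  node 18: 0 child(ren)
  node 40: 2 child(ren)
  node 32: 2 child(ren)
  node 30: 0 child(ren)
  node 37: 0 child(ren)
  node 44: 1 child(ren)
  node 43: 0 child(ren)
Matching nodes: [1, 20, 40, 32, 44]
Count of internal (non-leaf) nodes: 5


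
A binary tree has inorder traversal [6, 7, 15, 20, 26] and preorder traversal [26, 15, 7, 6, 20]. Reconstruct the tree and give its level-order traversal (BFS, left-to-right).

Inorder:  [6, 7, 15, 20, 26]
Preorder: [26, 15, 7, 6, 20]
Algorithm: preorder visits root first, so consume preorder in order;
for each root, split the current inorder slice at that value into
left-subtree inorder and right-subtree inorder, then recurse.
Recursive splits:
  root=26; inorder splits into left=[6, 7, 15, 20], right=[]
  root=15; inorder splits into left=[6, 7], right=[20]
  root=7; inorder splits into left=[6], right=[]
  root=6; inorder splits into left=[], right=[]
  root=20; inorder splits into left=[], right=[]
Reconstructed level-order: [26, 15, 7, 20, 6]


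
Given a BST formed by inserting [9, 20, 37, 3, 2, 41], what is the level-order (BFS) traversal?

Tree insertion order: [9, 20, 37, 3, 2, 41]
Tree (level-order array): [9, 3, 20, 2, None, None, 37, None, None, None, 41]
BFS from the root, enqueuing left then right child of each popped node:
  queue [9] -> pop 9, enqueue [3, 20], visited so far: [9]
  queue [3, 20] -> pop 3, enqueue [2], visited so far: [9, 3]
  queue [20, 2] -> pop 20, enqueue [37], visited so far: [9, 3, 20]
  queue [2, 37] -> pop 2, enqueue [none], visited so far: [9, 3, 20, 2]
  queue [37] -> pop 37, enqueue [41], visited so far: [9, 3, 20, 2, 37]
  queue [41] -> pop 41, enqueue [none], visited so far: [9, 3, 20, 2, 37, 41]
Result: [9, 3, 20, 2, 37, 41]


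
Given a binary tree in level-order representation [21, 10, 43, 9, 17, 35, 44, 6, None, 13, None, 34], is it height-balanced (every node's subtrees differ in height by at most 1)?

Tree (level-order array): [21, 10, 43, 9, 17, 35, 44, 6, None, 13, None, 34]
Definition: a tree is height-balanced if, at every node, |h(left) - h(right)| <= 1 (empty subtree has height -1).
Bottom-up per-node check:
  node 6: h_left=-1, h_right=-1, diff=0 [OK], height=0
  node 9: h_left=0, h_right=-1, diff=1 [OK], height=1
  node 13: h_left=-1, h_right=-1, diff=0 [OK], height=0
  node 17: h_left=0, h_right=-1, diff=1 [OK], height=1
  node 10: h_left=1, h_right=1, diff=0 [OK], height=2
  node 34: h_left=-1, h_right=-1, diff=0 [OK], height=0
  node 35: h_left=0, h_right=-1, diff=1 [OK], height=1
  node 44: h_left=-1, h_right=-1, diff=0 [OK], height=0
  node 43: h_left=1, h_right=0, diff=1 [OK], height=2
  node 21: h_left=2, h_right=2, diff=0 [OK], height=3
All nodes satisfy the balance condition.
Result: Balanced


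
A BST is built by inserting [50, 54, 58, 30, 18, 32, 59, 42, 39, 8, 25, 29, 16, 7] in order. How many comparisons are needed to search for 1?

Search path for 1: 50 -> 30 -> 18 -> 8 -> 7
Found: False
Comparisons: 5


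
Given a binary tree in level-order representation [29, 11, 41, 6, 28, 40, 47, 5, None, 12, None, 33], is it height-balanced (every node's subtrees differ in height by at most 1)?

Tree (level-order array): [29, 11, 41, 6, 28, 40, 47, 5, None, 12, None, 33]
Definition: a tree is height-balanced if, at every node, |h(left) - h(right)| <= 1 (empty subtree has height -1).
Bottom-up per-node check:
  node 5: h_left=-1, h_right=-1, diff=0 [OK], height=0
  node 6: h_left=0, h_right=-1, diff=1 [OK], height=1
  node 12: h_left=-1, h_right=-1, diff=0 [OK], height=0
  node 28: h_left=0, h_right=-1, diff=1 [OK], height=1
  node 11: h_left=1, h_right=1, diff=0 [OK], height=2
  node 33: h_left=-1, h_right=-1, diff=0 [OK], height=0
  node 40: h_left=0, h_right=-1, diff=1 [OK], height=1
  node 47: h_left=-1, h_right=-1, diff=0 [OK], height=0
  node 41: h_left=1, h_right=0, diff=1 [OK], height=2
  node 29: h_left=2, h_right=2, diff=0 [OK], height=3
All nodes satisfy the balance condition.
Result: Balanced


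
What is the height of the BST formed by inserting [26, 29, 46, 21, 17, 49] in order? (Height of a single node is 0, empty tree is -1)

Insertion order: [26, 29, 46, 21, 17, 49]
Tree (level-order array): [26, 21, 29, 17, None, None, 46, None, None, None, 49]
Compute height bottom-up (empty subtree = -1):
  height(17) = 1 + max(-1, -1) = 0
  height(21) = 1 + max(0, -1) = 1
  height(49) = 1 + max(-1, -1) = 0
  height(46) = 1 + max(-1, 0) = 1
  height(29) = 1 + max(-1, 1) = 2
  height(26) = 1 + max(1, 2) = 3
Height = 3


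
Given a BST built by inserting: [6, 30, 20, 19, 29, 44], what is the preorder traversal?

Tree insertion order: [6, 30, 20, 19, 29, 44]
Tree (level-order array): [6, None, 30, 20, 44, 19, 29]
Preorder traversal: [6, 30, 20, 19, 29, 44]


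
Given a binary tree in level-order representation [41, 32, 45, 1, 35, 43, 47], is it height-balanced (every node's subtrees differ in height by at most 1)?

Tree (level-order array): [41, 32, 45, 1, 35, 43, 47]
Definition: a tree is height-balanced if, at every node, |h(left) - h(right)| <= 1 (empty subtree has height -1).
Bottom-up per-node check:
  node 1: h_left=-1, h_right=-1, diff=0 [OK], height=0
  node 35: h_left=-1, h_right=-1, diff=0 [OK], height=0
  node 32: h_left=0, h_right=0, diff=0 [OK], height=1
  node 43: h_left=-1, h_right=-1, diff=0 [OK], height=0
  node 47: h_left=-1, h_right=-1, diff=0 [OK], height=0
  node 45: h_left=0, h_right=0, diff=0 [OK], height=1
  node 41: h_left=1, h_right=1, diff=0 [OK], height=2
All nodes satisfy the balance condition.
Result: Balanced


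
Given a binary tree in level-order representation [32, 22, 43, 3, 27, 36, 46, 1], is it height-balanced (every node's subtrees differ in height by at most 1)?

Tree (level-order array): [32, 22, 43, 3, 27, 36, 46, 1]
Definition: a tree is height-balanced if, at every node, |h(left) - h(right)| <= 1 (empty subtree has height -1).
Bottom-up per-node check:
  node 1: h_left=-1, h_right=-1, diff=0 [OK], height=0
  node 3: h_left=0, h_right=-1, diff=1 [OK], height=1
  node 27: h_left=-1, h_right=-1, diff=0 [OK], height=0
  node 22: h_left=1, h_right=0, diff=1 [OK], height=2
  node 36: h_left=-1, h_right=-1, diff=0 [OK], height=0
  node 46: h_left=-1, h_right=-1, diff=0 [OK], height=0
  node 43: h_left=0, h_right=0, diff=0 [OK], height=1
  node 32: h_left=2, h_right=1, diff=1 [OK], height=3
All nodes satisfy the balance condition.
Result: Balanced


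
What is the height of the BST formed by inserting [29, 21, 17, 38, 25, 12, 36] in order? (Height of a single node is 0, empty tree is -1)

Insertion order: [29, 21, 17, 38, 25, 12, 36]
Tree (level-order array): [29, 21, 38, 17, 25, 36, None, 12]
Compute height bottom-up (empty subtree = -1):
  height(12) = 1 + max(-1, -1) = 0
  height(17) = 1 + max(0, -1) = 1
  height(25) = 1 + max(-1, -1) = 0
  height(21) = 1 + max(1, 0) = 2
  height(36) = 1 + max(-1, -1) = 0
  height(38) = 1 + max(0, -1) = 1
  height(29) = 1 + max(2, 1) = 3
Height = 3


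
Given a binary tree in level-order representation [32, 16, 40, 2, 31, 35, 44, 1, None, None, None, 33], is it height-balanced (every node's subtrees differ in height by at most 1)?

Tree (level-order array): [32, 16, 40, 2, 31, 35, 44, 1, None, None, None, 33]
Definition: a tree is height-balanced if, at every node, |h(left) - h(right)| <= 1 (empty subtree has height -1).
Bottom-up per-node check:
  node 1: h_left=-1, h_right=-1, diff=0 [OK], height=0
  node 2: h_left=0, h_right=-1, diff=1 [OK], height=1
  node 31: h_left=-1, h_right=-1, diff=0 [OK], height=0
  node 16: h_left=1, h_right=0, diff=1 [OK], height=2
  node 33: h_left=-1, h_right=-1, diff=0 [OK], height=0
  node 35: h_left=0, h_right=-1, diff=1 [OK], height=1
  node 44: h_left=-1, h_right=-1, diff=0 [OK], height=0
  node 40: h_left=1, h_right=0, diff=1 [OK], height=2
  node 32: h_left=2, h_right=2, diff=0 [OK], height=3
All nodes satisfy the balance condition.
Result: Balanced


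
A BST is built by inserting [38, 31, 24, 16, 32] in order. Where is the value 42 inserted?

Starting tree (level order): [38, 31, None, 24, 32, 16]
Insertion path: 38
Result: insert 42 as right child of 38
Final tree (level order): [38, 31, 42, 24, 32, None, None, 16]


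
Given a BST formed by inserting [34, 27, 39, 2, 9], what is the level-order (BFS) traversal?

Tree insertion order: [34, 27, 39, 2, 9]
Tree (level-order array): [34, 27, 39, 2, None, None, None, None, 9]
BFS from the root, enqueuing left then right child of each popped node:
  queue [34] -> pop 34, enqueue [27, 39], visited so far: [34]
  queue [27, 39] -> pop 27, enqueue [2], visited so far: [34, 27]
  queue [39, 2] -> pop 39, enqueue [none], visited so far: [34, 27, 39]
  queue [2] -> pop 2, enqueue [9], visited so far: [34, 27, 39, 2]
  queue [9] -> pop 9, enqueue [none], visited so far: [34, 27, 39, 2, 9]
Result: [34, 27, 39, 2, 9]


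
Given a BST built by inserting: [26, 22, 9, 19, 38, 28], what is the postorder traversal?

Tree insertion order: [26, 22, 9, 19, 38, 28]
Tree (level-order array): [26, 22, 38, 9, None, 28, None, None, 19]
Postorder traversal: [19, 9, 22, 28, 38, 26]


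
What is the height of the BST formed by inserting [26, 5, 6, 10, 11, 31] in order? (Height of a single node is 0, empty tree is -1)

Insertion order: [26, 5, 6, 10, 11, 31]
Tree (level-order array): [26, 5, 31, None, 6, None, None, None, 10, None, 11]
Compute height bottom-up (empty subtree = -1):
  height(11) = 1 + max(-1, -1) = 0
  height(10) = 1 + max(-1, 0) = 1
  height(6) = 1 + max(-1, 1) = 2
  height(5) = 1 + max(-1, 2) = 3
  height(31) = 1 + max(-1, -1) = 0
  height(26) = 1 + max(3, 0) = 4
Height = 4
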